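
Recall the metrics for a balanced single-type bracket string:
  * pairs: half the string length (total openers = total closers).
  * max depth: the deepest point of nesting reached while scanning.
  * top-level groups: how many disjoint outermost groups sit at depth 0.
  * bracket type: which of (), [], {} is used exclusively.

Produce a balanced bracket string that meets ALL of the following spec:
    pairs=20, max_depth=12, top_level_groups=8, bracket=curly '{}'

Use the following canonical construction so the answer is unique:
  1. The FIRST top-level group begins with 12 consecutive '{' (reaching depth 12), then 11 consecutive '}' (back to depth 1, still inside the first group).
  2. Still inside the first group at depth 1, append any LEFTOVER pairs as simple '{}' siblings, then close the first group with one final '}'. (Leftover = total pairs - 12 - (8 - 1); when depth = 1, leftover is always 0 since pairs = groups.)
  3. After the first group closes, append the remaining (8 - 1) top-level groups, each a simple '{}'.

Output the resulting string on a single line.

Spec: pairs=20 depth=12 groups=8
Leftover pairs = 20 - 12 - (8-1) = 1
First group: deep chain of depth 12 + 1 sibling pairs
Remaining 7 groups: simple '{}' each

Answer: {{{{{{{{{{{{}}}}}}}}}}}{}}{}{}{}{}{}{}{}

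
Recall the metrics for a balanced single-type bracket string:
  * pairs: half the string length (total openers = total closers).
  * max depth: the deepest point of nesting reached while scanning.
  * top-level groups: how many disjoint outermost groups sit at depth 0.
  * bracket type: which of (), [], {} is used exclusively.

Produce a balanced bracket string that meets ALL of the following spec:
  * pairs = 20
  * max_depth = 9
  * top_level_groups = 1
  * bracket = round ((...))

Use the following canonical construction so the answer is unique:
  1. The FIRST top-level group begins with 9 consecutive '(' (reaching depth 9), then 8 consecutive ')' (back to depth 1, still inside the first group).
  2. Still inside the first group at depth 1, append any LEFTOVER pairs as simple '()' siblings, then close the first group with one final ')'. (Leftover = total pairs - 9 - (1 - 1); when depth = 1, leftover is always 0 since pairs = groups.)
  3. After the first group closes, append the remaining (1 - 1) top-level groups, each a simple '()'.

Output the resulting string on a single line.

Spec: pairs=20 depth=9 groups=1
Leftover pairs = 20 - 9 - (1-1) = 11
First group: deep chain of depth 9 + 11 sibling pairs
Remaining 0 groups: simple '()' each

Answer: ((((((((())))))))()()()()()()()()()()())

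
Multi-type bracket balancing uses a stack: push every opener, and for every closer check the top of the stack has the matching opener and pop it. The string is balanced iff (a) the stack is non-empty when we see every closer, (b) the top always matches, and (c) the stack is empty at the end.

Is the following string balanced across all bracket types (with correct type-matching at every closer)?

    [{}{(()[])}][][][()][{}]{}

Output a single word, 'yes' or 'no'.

Answer: yes

Derivation:
pos 0: push '['; stack = [
pos 1: push '{'; stack = [{
pos 2: '}' matches '{'; pop; stack = [
pos 3: push '{'; stack = [{
pos 4: push '('; stack = [{(
pos 5: push '('; stack = [{((
pos 6: ')' matches '('; pop; stack = [{(
pos 7: push '['; stack = [{([
pos 8: ']' matches '['; pop; stack = [{(
pos 9: ')' matches '('; pop; stack = [{
pos 10: '}' matches '{'; pop; stack = [
pos 11: ']' matches '['; pop; stack = (empty)
pos 12: push '['; stack = [
pos 13: ']' matches '['; pop; stack = (empty)
pos 14: push '['; stack = [
pos 15: ']' matches '['; pop; stack = (empty)
pos 16: push '['; stack = [
pos 17: push '('; stack = [(
pos 18: ')' matches '('; pop; stack = [
pos 19: ']' matches '['; pop; stack = (empty)
pos 20: push '['; stack = [
pos 21: push '{'; stack = [{
pos 22: '}' matches '{'; pop; stack = [
pos 23: ']' matches '['; pop; stack = (empty)
pos 24: push '{'; stack = {
pos 25: '}' matches '{'; pop; stack = (empty)
end: stack empty → VALID
Verdict: properly nested → yes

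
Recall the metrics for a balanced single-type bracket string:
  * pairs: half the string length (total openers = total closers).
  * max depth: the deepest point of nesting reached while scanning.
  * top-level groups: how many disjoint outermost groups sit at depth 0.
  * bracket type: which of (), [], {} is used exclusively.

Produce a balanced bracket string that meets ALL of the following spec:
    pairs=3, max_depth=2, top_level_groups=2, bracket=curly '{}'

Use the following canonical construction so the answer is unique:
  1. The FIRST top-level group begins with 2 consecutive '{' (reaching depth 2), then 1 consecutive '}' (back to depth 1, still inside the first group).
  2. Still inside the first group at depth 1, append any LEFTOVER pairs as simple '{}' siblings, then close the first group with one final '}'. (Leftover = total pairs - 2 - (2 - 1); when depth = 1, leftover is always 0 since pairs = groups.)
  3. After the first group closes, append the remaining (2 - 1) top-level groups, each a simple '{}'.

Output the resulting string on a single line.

Answer: {{}}{}

Derivation:
Spec: pairs=3 depth=2 groups=2
Leftover pairs = 3 - 2 - (2-1) = 0
First group: deep chain of depth 2 + 0 sibling pairs
Remaining 1 groups: simple '{}' each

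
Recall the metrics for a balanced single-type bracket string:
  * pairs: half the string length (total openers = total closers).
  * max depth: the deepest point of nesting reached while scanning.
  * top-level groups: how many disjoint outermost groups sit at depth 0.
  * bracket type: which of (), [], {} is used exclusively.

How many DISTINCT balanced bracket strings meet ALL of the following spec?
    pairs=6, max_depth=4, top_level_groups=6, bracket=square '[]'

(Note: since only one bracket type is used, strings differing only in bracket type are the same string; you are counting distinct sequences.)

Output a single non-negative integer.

Spec: pairs=6 depth=4 groups=6
Count(depth <= 4) = 1
Count(depth <= 3) = 1
Count(depth == 4) = 1 - 1 = 0

Answer: 0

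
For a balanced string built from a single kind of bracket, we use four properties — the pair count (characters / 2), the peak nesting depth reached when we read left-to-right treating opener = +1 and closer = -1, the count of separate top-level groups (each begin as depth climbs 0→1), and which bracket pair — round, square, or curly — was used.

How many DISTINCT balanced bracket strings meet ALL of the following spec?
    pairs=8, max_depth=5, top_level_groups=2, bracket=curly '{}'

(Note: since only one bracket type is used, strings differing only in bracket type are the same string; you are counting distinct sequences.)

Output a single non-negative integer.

Answer: 84

Derivation:
Spec: pairs=8 depth=5 groups=2
Count(depth <= 5) = 407
Count(depth <= 4) = 323
Count(depth == 5) = 407 - 323 = 84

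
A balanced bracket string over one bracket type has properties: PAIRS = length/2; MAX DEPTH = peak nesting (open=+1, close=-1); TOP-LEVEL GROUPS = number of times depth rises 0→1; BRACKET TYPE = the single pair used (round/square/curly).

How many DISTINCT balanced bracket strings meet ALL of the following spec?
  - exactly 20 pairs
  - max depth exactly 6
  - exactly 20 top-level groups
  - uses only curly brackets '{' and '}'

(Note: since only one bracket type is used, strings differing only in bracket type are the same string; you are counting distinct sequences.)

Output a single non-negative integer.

Spec: pairs=20 depth=6 groups=20
Count(depth <= 6) = 1
Count(depth <= 5) = 1
Count(depth == 6) = 1 - 1 = 0

Answer: 0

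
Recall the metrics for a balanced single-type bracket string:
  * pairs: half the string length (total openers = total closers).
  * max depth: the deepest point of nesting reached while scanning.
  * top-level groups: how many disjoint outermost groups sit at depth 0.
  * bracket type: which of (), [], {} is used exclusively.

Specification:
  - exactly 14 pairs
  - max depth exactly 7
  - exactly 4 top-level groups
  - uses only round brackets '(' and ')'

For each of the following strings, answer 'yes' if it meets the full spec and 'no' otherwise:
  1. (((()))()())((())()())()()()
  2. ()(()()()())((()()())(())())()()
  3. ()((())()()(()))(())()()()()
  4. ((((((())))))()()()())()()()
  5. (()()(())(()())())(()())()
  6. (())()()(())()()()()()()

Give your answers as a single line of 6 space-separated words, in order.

String 1 '(((()))()())((())()())()()()': depth seq [1 2 3 4 3 2 1 2 1 2 1 0 1 2 3 2 1 2 1 2 1 0 1 0 1 0 1 0]
  -> pairs=14 depth=4 groups=5 -> no
String 2 '()(()()()())((()()())(())())()()': depth seq [1 0 1 2 1 2 1 2 1 2 1 0 1 2 3 2 3 2 3 2 1 2 3 2 1 2 1 0 1 0 1 0]
  -> pairs=16 depth=3 groups=5 -> no
String 3 '()((())()()(()))(())()()()()': depth seq [1 0 1 2 3 2 1 2 1 2 1 2 3 2 1 0 1 2 1 0 1 0 1 0 1 0 1 0]
  -> pairs=14 depth=3 groups=7 -> no
String 4 '((((((())))))()()()())()()()': depth seq [1 2 3 4 5 6 7 6 5 4 3 2 1 2 1 2 1 2 1 2 1 0 1 0 1 0 1 0]
  -> pairs=14 depth=7 groups=4 -> yes
String 5 '(()()(())(()())())(()())()': depth seq [1 2 1 2 1 2 3 2 1 2 3 2 3 2 1 2 1 0 1 2 1 2 1 0 1 0]
  -> pairs=13 depth=3 groups=3 -> no
String 6 '(())()()(())()()()()()()': depth seq [1 2 1 0 1 0 1 0 1 2 1 0 1 0 1 0 1 0 1 0 1 0 1 0]
  -> pairs=12 depth=2 groups=10 -> no

Answer: no no no yes no no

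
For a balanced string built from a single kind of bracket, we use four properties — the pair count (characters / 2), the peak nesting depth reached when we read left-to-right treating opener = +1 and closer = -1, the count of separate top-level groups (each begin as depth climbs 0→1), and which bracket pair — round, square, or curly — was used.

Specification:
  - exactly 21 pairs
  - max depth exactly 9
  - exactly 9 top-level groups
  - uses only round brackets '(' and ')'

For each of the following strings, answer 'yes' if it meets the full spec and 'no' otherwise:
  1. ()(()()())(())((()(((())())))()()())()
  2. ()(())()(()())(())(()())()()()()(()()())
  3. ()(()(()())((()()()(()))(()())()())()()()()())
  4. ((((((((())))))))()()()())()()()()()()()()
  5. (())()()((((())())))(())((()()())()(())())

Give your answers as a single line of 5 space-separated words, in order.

Answer: no no no yes no

Derivation:
String 1 '()(()()())(())((()(((())())))()()())()': depth seq [1 0 1 2 1 2 1 2 1 0 1 2 1 0 1 2 3 2 3 4 5 6 5 4 5 4 3 2 1 2 1 2 1 2 1 0 1 0]
  -> pairs=19 depth=6 groups=5 -> no
String 2 '()(())()(()())(())(()())()()()()(()()())': depth seq [1 0 1 2 1 0 1 0 1 2 1 2 1 0 1 2 1 0 1 2 1 2 1 0 1 0 1 0 1 0 1 0 1 2 1 2 1 2 1 0]
  -> pairs=20 depth=2 groups=11 -> no
String 3 '()(()(()())((()()()(()))(()())()())()()()()())': depth seq [1 0 1 2 1 2 3 2 3 2 1 2 3 4 3 4 3 4 3 4 5 4 3 2 3 4 3 4 3 2 3 2 3 2 1 2 1 2 1 2 1 2 1 2 1 0]
  -> pairs=23 depth=5 groups=2 -> no
String 4 '((((((((())))))))()()()())()()()()()()()()': depth seq [1 2 3 4 5 6 7 8 9 8 7 6 5 4 3 2 1 2 1 2 1 2 1 2 1 0 1 0 1 0 1 0 1 0 1 0 1 0 1 0 1 0]
  -> pairs=21 depth=9 groups=9 -> yes
String 5 '(())()()((((())())))(())((()()())()(())())': depth seq [1 2 1 0 1 0 1 0 1 2 3 4 5 4 3 4 3 2 1 0 1 2 1 0 1 2 3 2 3 2 3 2 1 2 1 2 3 2 1 2 1 0]
  -> pairs=21 depth=5 groups=6 -> no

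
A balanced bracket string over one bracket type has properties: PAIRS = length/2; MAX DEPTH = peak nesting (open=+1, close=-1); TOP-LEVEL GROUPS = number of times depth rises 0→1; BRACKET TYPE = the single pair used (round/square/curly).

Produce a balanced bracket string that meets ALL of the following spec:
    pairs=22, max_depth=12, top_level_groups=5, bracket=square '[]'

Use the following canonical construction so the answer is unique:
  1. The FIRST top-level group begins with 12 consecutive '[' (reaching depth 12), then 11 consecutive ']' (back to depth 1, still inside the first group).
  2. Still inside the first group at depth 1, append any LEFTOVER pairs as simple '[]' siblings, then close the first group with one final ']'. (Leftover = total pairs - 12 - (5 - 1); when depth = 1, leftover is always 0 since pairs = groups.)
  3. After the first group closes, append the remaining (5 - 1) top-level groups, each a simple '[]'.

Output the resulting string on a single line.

Spec: pairs=22 depth=12 groups=5
Leftover pairs = 22 - 12 - (5-1) = 6
First group: deep chain of depth 12 + 6 sibling pairs
Remaining 4 groups: simple '[]' each

Answer: [[[[[[[[[[[[]]]]]]]]]]][][][][][][]][][][][]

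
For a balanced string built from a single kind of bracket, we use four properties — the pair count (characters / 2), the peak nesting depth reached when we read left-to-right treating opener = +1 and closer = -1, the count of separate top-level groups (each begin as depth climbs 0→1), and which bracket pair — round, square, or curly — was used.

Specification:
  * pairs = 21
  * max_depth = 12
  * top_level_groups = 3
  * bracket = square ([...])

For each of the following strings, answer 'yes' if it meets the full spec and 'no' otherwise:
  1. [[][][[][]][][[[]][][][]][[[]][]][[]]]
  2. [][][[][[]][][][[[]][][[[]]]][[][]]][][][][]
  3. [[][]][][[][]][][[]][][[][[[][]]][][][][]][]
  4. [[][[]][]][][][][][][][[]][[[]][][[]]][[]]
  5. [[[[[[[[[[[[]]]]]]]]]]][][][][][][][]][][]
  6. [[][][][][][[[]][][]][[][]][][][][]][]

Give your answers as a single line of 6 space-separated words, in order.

String 1 '[[][][[][]][][[[]][][][]][[[]][]][[]]]': depth seq [1 2 1 2 1 2 3 2 3 2 1 2 1 2 3 4 3 2 3 2 3 2 3 2 1 2 3 4 3 2 3 2 1 2 3 2 1 0]
  -> pairs=19 depth=4 groups=1 -> no
String 2 '[][][[][[]][][][[[]][][[[]]]][[][]]][][][][]': depth seq [1 0 1 0 1 2 1 2 3 2 1 2 1 2 1 2 3 4 3 2 3 2 3 4 5 4 3 2 1 2 3 2 3 2 1 0 1 0 1 0 1 0 1 0]
  -> pairs=22 depth=5 groups=7 -> no
String 3 '[[][]][][[][]][][[]][][[][[[][]]][][][][]][]': depth seq [1 2 1 2 1 0 1 0 1 2 1 2 1 0 1 0 1 2 1 0 1 0 1 2 1 2 3 4 3 4 3 2 1 2 1 2 1 2 1 2 1 0 1 0]
  -> pairs=22 depth=4 groups=8 -> no
String 4 '[[][[]][]][][][][][][][[]][[[]][][[]]][[]]': depth seq [1 2 1 2 3 2 1 2 1 0 1 0 1 0 1 0 1 0 1 0 1 0 1 2 1 0 1 2 3 2 1 2 1 2 3 2 1 0 1 2 1 0]
  -> pairs=21 depth=3 groups=10 -> no
String 5 '[[[[[[[[[[[[]]]]]]]]]]][][][][][][][]][][]': depth seq [1 2 3 4 5 6 7 8 9 10 11 12 11 10 9 8 7 6 5 4 3 2 1 2 1 2 1 2 1 2 1 2 1 2 1 2 1 0 1 0 1 0]
  -> pairs=21 depth=12 groups=3 -> yes
String 6 '[[][][][][][[[]][][]][[][]][][][][]][]': depth seq [1 2 1 2 1 2 1 2 1 2 1 2 3 4 3 2 3 2 3 2 1 2 3 2 3 2 1 2 1 2 1 2 1 2 1 0 1 0]
  -> pairs=19 depth=4 groups=2 -> no

Answer: no no no no yes no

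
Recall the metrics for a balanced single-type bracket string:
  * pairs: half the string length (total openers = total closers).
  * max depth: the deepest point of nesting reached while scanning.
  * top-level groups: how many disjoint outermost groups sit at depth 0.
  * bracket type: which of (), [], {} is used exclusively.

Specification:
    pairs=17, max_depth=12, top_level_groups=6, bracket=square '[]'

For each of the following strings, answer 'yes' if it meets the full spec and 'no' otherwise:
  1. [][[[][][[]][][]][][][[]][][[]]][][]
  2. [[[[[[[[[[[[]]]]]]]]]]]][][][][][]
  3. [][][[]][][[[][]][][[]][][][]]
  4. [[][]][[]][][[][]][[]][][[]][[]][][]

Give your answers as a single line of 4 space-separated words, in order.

String 1 '[][[[][][[]][][]][][][[]][][[]]][][]': depth seq [1 0 1 2 3 2 3 2 3 4 3 2 3 2 3 2 1 2 1 2 1 2 3 2 1 2 1 2 3 2 1 0 1 0 1 0]
  -> pairs=18 depth=4 groups=4 -> no
String 2 '[[[[[[[[[[[[]]]]]]]]]]]][][][][][]': depth seq [1 2 3 4 5 6 7 8 9 10 11 12 11 10 9 8 7 6 5 4 3 2 1 0 1 0 1 0 1 0 1 0 1 0]
  -> pairs=17 depth=12 groups=6 -> yes
String 3 '[][][[]][][[[][]][][[]][][][]]': depth seq [1 0 1 0 1 2 1 0 1 0 1 2 3 2 3 2 1 2 1 2 3 2 1 2 1 2 1 2 1 0]
  -> pairs=15 depth=3 groups=5 -> no
String 4 '[[][]][[]][][[][]][[]][][[]][[]][][]': depth seq [1 2 1 2 1 0 1 2 1 0 1 0 1 2 1 2 1 0 1 2 1 0 1 0 1 2 1 0 1 2 1 0 1 0 1 0]
  -> pairs=18 depth=2 groups=10 -> no

Answer: no yes no no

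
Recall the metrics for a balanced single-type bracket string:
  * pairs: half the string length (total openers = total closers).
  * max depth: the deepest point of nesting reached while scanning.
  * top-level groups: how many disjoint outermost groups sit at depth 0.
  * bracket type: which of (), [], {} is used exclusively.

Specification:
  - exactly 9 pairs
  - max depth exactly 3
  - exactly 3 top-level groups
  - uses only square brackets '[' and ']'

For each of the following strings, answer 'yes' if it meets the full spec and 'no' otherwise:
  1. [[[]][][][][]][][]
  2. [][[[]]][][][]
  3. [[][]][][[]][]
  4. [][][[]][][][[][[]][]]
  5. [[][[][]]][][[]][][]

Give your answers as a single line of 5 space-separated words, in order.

Answer: yes no no no no

Derivation:
String 1 '[[[]][][][][]][][]': depth seq [1 2 3 2 1 2 1 2 1 2 1 2 1 0 1 0 1 0]
  -> pairs=9 depth=3 groups=3 -> yes
String 2 '[][[[]]][][][]': depth seq [1 0 1 2 3 2 1 0 1 0 1 0 1 0]
  -> pairs=7 depth=3 groups=5 -> no
String 3 '[[][]][][[]][]': depth seq [1 2 1 2 1 0 1 0 1 2 1 0 1 0]
  -> pairs=7 depth=2 groups=4 -> no
String 4 '[][][[]][][][[][[]][]]': depth seq [1 0 1 0 1 2 1 0 1 0 1 0 1 2 1 2 3 2 1 2 1 0]
  -> pairs=11 depth=3 groups=6 -> no
String 5 '[[][[][]]][][[]][][]': depth seq [1 2 1 2 3 2 3 2 1 0 1 0 1 2 1 0 1 0 1 0]
  -> pairs=10 depth=3 groups=5 -> no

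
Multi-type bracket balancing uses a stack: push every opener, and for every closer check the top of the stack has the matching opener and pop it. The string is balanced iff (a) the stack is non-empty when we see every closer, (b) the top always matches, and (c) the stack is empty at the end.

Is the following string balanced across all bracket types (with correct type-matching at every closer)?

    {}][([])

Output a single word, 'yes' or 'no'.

Answer: no

Derivation:
pos 0: push '{'; stack = {
pos 1: '}' matches '{'; pop; stack = (empty)
pos 2: saw closer ']' but stack is empty → INVALID
Verdict: unmatched closer ']' at position 2 → no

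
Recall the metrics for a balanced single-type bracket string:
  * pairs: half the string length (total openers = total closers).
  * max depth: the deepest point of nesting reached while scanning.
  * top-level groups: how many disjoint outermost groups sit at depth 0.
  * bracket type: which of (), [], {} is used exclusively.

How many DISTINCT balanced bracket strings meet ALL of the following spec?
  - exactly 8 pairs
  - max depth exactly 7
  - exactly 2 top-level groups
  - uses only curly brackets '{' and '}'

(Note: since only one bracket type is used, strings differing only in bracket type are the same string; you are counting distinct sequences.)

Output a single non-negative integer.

Spec: pairs=8 depth=7 groups=2
Count(depth <= 7) = 429
Count(depth <= 6) = 427
Count(depth == 7) = 429 - 427 = 2

Answer: 2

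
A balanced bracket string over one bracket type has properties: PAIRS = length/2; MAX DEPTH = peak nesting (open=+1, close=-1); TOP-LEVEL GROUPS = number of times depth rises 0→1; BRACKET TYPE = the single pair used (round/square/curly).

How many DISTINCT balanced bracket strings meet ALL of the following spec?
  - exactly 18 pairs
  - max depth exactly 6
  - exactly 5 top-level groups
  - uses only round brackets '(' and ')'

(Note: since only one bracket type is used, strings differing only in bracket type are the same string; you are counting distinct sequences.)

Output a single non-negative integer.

Answer: 6895425

Derivation:
Spec: pairs=18 depth=6 groups=5
Count(depth <= 6) = 28313110
Count(depth <= 5) = 21417685
Count(depth == 6) = 28313110 - 21417685 = 6895425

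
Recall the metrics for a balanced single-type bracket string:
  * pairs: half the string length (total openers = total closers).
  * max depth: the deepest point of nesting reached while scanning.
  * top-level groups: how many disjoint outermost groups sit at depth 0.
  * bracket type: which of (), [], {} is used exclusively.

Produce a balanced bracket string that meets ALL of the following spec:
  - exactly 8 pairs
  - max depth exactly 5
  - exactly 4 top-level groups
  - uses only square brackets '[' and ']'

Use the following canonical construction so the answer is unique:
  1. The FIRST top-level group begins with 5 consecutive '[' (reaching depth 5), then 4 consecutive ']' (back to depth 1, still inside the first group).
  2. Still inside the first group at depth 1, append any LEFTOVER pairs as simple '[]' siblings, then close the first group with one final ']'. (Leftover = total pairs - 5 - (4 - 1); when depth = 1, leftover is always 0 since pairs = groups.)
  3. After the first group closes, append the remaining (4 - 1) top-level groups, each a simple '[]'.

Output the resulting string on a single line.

Spec: pairs=8 depth=5 groups=4
Leftover pairs = 8 - 5 - (4-1) = 0
First group: deep chain of depth 5 + 0 sibling pairs
Remaining 3 groups: simple '[]' each

Answer: [[[[[]]]]][][][]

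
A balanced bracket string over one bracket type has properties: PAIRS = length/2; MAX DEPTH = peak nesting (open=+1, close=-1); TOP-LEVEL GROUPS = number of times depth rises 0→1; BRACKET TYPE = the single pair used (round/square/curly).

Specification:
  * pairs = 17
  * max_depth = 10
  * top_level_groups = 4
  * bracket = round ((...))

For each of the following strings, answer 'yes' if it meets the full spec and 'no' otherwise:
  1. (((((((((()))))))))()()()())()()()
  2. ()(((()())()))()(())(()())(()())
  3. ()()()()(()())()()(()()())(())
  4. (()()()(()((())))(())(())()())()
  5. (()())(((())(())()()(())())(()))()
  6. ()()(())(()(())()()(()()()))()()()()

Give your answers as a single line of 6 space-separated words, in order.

Answer: yes no no no no no

Derivation:
String 1 '(((((((((()))))))))()()()())()()()': depth seq [1 2 3 4 5 6 7 8 9 10 9 8 7 6 5 4 3 2 1 2 1 2 1 2 1 2 1 0 1 0 1 0 1 0]
  -> pairs=17 depth=10 groups=4 -> yes
String 2 '()(((()())()))()(())(()())(()())': depth seq [1 0 1 2 3 4 3 4 3 2 3 2 1 0 1 0 1 2 1 0 1 2 1 2 1 0 1 2 1 2 1 0]
  -> pairs=16 depth=4 groups=6 -> no
String 3 '()()()()(()())()()(()()())(())': depth seq [1 0 1 0 1 0 1 0 1 2 1 2 1 0 1 0 1 0 1 2 1 2 1 2 1 0 1 2 1 0]
  -> pairs=15 depth=2 groups=9 -> no
String 4 '(()()()(()((())))(())(())()())()': depth seq [1 2 1 2 1 2 1 2 3 2 3 4 5 4 3 2 1 2 3 2 1 2 3 2 1 2 1 2 1 0 1 0]
  -> pairs=16 depth=5 groups=2 -> no
String 5 '(()())(((())(())()()(())())(()))()': depth seq [1 2 1 2 1 0 1 2 3 4 3 2 3 4 3 2 3 2 3 2 3 4 3 2 3 2 1 2 3 2 1 0 1 0]
  -> pairs=17 depth=4 groups=3 -> no
String 6 '()()(())(()(())()()(()()()))()()()()': depth seq [1 0 1 0 1 2 1 0 1 2 1 2 3 2 1 2 1 2 1 2 3 2 3 2 3 2 1 0 1 0 1 0 1 0 1 0]
  -> pairs=18 depth=3 groups=8 -> no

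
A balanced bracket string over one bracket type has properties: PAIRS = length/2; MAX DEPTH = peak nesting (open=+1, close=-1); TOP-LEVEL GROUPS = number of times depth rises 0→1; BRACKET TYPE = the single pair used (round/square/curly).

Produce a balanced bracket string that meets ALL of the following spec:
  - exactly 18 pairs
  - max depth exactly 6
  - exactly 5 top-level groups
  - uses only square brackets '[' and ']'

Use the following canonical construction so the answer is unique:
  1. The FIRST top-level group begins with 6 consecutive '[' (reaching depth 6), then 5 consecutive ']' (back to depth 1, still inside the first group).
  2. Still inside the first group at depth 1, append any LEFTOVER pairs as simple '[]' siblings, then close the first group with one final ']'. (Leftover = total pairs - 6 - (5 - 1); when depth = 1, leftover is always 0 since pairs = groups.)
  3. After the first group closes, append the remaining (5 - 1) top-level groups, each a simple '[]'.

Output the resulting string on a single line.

Spec: pairs=18 depth=6 groups=5
Leftover pairs = 18 - 6 - (5-1) = 8
First group: deep chain of depth 6 + 8 sibling pairs
Remaining 4 groups: simple '[]' each

Answer: [[[[[[]]]]][][][][][][][][]][][][][]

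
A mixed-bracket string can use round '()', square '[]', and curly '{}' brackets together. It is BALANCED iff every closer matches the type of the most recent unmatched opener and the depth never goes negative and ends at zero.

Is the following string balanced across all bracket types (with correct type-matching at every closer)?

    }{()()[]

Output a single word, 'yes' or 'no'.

pos 0: saw closer '}' but stack is empty → INVALID
Verdict: unmatched closer '}' at position 0 → no

Answer: no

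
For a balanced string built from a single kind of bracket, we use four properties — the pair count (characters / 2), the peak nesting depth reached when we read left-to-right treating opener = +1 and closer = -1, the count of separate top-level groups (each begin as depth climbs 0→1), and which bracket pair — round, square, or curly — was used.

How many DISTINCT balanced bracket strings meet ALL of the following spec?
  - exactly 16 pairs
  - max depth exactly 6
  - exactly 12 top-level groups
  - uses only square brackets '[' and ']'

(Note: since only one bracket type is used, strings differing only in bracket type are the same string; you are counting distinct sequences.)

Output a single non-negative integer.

Spec: pairs=16 depth=6 groups=12
Count(depth <= 6) = 2907
Count(depth <= 5) = 2907
Count(depth == 6) = 2907 - 2907 = 0

Answer: 0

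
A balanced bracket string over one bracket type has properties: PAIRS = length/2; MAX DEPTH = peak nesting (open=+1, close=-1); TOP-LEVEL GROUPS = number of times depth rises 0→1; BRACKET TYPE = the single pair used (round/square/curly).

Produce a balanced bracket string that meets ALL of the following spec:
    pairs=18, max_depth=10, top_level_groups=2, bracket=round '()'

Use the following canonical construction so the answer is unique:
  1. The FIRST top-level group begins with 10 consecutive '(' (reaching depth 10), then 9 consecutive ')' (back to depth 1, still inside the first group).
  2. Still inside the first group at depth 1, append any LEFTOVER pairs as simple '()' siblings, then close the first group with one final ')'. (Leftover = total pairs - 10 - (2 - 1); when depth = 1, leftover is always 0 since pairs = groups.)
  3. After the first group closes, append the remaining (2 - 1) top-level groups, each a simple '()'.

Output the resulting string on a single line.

Answer: (((((((((()))))))))()()()()()()())()

Derivation:
Spec: pairs=18 depth=10 groups=2
Leftover pairs = 18 - 10 - (2-1) = 7
First group: deep chain of depth 10 + 7 sibling pairs
Remaining 1 groups: simple '()' each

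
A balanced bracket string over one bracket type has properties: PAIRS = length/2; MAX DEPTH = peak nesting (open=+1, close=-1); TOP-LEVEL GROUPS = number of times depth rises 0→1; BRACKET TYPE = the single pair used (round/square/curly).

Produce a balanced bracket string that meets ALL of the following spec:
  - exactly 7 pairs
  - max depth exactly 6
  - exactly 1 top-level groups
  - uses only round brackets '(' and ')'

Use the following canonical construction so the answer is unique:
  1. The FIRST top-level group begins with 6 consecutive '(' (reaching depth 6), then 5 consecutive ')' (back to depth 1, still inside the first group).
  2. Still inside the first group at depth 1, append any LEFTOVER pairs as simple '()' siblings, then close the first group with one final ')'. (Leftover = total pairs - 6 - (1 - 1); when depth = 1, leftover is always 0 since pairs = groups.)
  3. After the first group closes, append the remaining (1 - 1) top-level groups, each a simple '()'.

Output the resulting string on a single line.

Answer: (((((()))))())

Derivation:
Spec: pairs=7 depth=6 groups=1
Leftover pairs = 7 - 6 - (1-1) = 1
First group: deep chain of depth 6 + 1 sibling pairs
Remaining 0 groups: simple '()' each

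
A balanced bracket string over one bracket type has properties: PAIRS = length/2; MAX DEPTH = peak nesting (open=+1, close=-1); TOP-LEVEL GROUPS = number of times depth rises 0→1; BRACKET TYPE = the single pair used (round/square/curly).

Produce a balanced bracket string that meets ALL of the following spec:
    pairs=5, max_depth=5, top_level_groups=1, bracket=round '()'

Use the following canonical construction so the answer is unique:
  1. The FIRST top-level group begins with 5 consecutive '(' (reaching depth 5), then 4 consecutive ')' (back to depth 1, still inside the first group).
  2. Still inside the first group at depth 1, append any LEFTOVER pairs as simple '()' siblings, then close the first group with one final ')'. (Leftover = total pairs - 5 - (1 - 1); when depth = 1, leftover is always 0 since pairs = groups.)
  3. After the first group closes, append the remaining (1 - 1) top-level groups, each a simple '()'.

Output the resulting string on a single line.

Spec: pairs=5 depth=5 groups=1
Leftover pairs = 5 - 5 - (1-1) = 0
First group: deep chain of depth 5 + 0 sibling pairs
Remaining 0 groups: simple '()' each

Answer: ((((()))))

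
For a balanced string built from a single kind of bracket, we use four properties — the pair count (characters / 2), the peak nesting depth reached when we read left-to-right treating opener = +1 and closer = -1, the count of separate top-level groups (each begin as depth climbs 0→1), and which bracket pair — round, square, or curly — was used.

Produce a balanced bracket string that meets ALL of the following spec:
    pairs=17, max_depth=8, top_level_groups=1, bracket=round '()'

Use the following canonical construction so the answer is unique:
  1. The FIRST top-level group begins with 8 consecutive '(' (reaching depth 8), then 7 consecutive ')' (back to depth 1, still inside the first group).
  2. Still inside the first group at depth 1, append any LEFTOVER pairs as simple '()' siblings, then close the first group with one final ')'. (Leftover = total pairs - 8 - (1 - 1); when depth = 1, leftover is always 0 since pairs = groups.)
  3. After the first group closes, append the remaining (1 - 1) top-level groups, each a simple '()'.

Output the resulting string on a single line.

Spec: pairs=17 depth=8 groups=1
Leftover pairs = 17 - 8 - (1-1) = 9
First group: deep chain of depth 8 + 9 sibling pairs
Remaining 0 groups: simple '()' each

Answer: (((((((()))))))()()()()()()()()())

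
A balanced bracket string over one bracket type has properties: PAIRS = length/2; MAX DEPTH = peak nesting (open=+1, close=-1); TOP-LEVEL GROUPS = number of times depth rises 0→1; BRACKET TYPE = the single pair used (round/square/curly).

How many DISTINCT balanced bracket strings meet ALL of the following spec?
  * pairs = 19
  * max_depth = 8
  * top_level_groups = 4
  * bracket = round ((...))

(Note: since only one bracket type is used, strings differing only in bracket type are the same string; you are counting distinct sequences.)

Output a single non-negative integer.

Answer: 16613344

Derivation:
Spec: pairs=19 depth=8 groups=4
Count(depth <= 8) = 209172128
Count(depth <= 7) = 192558784
Count(depth == 8) = 209172128 - 192558784 = 16613344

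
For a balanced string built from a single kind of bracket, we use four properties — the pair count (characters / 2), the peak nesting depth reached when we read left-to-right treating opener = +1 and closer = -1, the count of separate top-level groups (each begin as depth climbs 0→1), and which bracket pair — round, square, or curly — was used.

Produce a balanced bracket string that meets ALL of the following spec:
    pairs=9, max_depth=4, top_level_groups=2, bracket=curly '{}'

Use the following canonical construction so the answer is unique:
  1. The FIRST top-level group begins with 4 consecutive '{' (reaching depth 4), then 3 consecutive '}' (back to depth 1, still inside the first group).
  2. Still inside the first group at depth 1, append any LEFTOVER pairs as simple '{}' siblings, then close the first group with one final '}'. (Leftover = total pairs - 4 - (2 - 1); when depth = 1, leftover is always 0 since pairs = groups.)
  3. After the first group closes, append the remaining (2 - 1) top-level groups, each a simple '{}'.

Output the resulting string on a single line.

Answer: {{{{}}}{}{}{}{}}{}

Derivation:
Spec: pairs=9 depth=4 groups=2
Leftover pairs = 9 - 4 - (2-1) = 4
First group: deep chain of depth 4 + 4 sibling pairs
Remaining 1 groups: simple '{}' each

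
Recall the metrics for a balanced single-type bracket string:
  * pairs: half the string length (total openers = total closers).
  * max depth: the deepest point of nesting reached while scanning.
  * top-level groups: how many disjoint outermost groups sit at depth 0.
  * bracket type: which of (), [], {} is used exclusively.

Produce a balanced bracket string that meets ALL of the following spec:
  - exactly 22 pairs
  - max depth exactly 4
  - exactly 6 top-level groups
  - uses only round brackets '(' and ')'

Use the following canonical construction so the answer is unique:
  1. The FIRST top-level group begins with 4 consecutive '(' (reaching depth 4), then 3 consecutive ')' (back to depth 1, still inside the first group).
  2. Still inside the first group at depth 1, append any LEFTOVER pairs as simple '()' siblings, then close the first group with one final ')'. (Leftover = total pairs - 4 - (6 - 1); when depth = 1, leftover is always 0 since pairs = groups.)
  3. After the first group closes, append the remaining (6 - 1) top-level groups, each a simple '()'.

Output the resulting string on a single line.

Spec: pairs=22 depth=4 groups=6
Leftover pairs = 22 - 4 - (6-1) = 13
First group: deep chain of depth 4 + 13 sibling pairs
Remaining 5 groups: simple '()' each

Answer: (((()))()()()()()()()()()()()()())()()()()()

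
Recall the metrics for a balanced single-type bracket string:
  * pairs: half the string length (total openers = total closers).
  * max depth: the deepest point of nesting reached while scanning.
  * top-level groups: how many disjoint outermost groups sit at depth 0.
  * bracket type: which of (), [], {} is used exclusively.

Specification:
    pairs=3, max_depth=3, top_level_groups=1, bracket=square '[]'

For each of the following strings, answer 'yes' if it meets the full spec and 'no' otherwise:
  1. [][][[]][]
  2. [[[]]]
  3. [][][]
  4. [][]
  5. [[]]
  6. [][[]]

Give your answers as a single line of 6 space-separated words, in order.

Answer: no yes no no no no

Derivation:
String 1 '[][][[]][]': depth seq [1 0 1 0 1 2 1 0 1 0]
  -> pairs=5 depth=2 groups=4 -> no
String 2 '[[[]]]': depth seq [1 2 3 2 1 0]
  -> pairs=3 depth=3 groups=1 -> yes
String 3 '[][][]': depth seq [1 0 1 0 1 0]
  -> pairs=3 depth=1 groups=3 -> no
String 4 '[][]': depth seq [1 0 1 0]
  -> pairs=2 depth=1 groups=2 -> no
String 5 '[[]]': depth seq [1 2 1 0]
  -> pairs=2 depth=2 groups=1 -> no
String 6 '[][[]]': depth seq [1 0 1 2 1 0]
  -> pairs=3 depth=2 groups=2 -> no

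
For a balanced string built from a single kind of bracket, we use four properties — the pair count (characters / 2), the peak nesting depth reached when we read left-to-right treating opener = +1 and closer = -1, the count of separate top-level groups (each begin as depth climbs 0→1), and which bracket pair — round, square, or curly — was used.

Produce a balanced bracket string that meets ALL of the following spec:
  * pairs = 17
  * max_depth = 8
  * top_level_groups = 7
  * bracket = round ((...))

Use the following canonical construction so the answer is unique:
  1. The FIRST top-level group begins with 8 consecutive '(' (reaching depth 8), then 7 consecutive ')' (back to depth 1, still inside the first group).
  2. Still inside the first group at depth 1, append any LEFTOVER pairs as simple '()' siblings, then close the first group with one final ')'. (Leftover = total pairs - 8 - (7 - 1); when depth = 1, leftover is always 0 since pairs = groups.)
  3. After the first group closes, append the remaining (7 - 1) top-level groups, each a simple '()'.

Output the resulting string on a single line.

Spec: pairs=17 depth=8 groups=7
Leftover pairs = 17 - 8 - (7-1) = 3
First group: deep chain of depth 8 + 3 sibling pairs
Remaining 6 groups: simple '()' each

Answer: (((((((()))))))()()())()()()()()()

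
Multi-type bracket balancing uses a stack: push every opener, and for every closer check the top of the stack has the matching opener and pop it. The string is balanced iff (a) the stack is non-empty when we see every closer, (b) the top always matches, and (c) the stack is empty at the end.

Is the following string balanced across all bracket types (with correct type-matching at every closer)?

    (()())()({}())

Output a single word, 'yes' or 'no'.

Answer: yes

Derivation:
pos 0: push '('; stack = (
pos 1: push '('; stack = ((
pos 2: ')' matches '('; pop; stack = (
pos 3: push '('; stack = ((
pos 4: ')' matches '('; pop; stack = (
pos 5: ')' matches '('; pop; stack = (empty)
pos 6: push '('; stack = (
pos 7: ')' matches '('; pop; stack = (empty)
pos 8: push '('; stack = (
pos 9: push '{'; stack = ({
pos 10: '}' matches '{'; pop; stack = (
pos 11: push '('; stack = ((
pos 12: ')' matches '('; pop; stack = (
pos 13: ')' matches '('; pop; stack = (empty)
end: stack empty → VALID
Verdict: properly nested → yes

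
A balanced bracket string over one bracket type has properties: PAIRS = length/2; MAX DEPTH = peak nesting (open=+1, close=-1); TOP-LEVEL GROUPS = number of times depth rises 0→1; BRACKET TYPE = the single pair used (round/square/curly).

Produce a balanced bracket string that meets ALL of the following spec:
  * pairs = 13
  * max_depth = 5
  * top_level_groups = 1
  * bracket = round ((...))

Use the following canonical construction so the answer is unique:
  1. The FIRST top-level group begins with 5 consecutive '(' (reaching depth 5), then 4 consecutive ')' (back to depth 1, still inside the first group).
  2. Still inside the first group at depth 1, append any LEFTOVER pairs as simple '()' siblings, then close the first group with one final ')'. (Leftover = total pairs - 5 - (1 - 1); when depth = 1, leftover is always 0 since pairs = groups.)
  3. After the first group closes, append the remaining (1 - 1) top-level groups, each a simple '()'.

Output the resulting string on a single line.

Spec: pairs=13 depth=5 groups=1
Leftover pairs = 13 - 5 - (1-1) = 8
First group: deep chain of depth 5 + 8 sibling pairs
Remaining 0 groups: simple '()' each

Answer: ((((())))()()()()()()()())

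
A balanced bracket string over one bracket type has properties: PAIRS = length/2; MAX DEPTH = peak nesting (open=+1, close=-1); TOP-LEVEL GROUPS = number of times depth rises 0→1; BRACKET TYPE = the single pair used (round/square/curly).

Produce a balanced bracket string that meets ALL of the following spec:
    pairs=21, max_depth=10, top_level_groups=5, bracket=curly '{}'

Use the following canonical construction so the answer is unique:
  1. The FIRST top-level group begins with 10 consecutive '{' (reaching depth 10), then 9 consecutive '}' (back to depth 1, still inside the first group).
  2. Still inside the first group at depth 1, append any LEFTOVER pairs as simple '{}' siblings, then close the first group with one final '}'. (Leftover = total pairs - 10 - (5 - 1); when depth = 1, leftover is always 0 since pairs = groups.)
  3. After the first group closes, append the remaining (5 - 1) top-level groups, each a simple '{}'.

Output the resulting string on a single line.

Spec: pairs=21 depth=10 groups=5
Leftover pairs = 21 - 10 - (5-1) = 7
First group: deep chain of depth 10 + 7 sibling pairs
Remaining 4 groups: simple '{}' each

Answer: {{{{{{{{{{}}}}}}}}}{}{}{}{}{}{}{}}{}{}{}{}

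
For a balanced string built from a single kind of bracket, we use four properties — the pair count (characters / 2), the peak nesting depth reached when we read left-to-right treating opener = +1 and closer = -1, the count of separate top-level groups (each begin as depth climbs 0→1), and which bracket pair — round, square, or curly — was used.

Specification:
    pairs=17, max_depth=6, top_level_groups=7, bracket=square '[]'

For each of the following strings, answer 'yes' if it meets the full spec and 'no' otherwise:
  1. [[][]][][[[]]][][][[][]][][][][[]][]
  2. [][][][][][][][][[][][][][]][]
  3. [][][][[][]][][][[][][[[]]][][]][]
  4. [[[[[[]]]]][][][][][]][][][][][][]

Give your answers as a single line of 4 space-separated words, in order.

Answer: no no no yes

Derivation:
String 1 '[[][]][][[[]]][][][[][]][][][][[]][]': depth seq [1 2 1 2 1 0 1 0 1 2 3 2 1 0 1 0 1 0 1 2 1 2 1 0 1 0 1 0 1 0 1 2 1 0 1 0]
  -> pairs=18 depth=3 groups=11 -> no
String 2 '[][][][][][][][][[][][][][]][]': depth seq [1 0 1 0 1 0 1 0 1 0 1 0 1 0 1 0 1 2 1 2 1 2 1 2 1 2 1 0 1 0]
  -> pairs=15 depth=2 groups=10 -> no
String 3 '[][][][[][]][][][[][][[[]]][][]][]': depth seq [1 0 1 0 1 0 1 2 1 2 1 0 1 0 1 0 1 2 1 2 1 2 3 4 3 2 1 2 1 2 1 0 1 0]
  -> pairs=17 depth=4 groups=8 -> no
String 4 '[[[[[[]]]]][][][][][]][][][][][][]': depth seq [1 2 3 4 5 6 5 4 3 2 1 2 1 2 1 2 1 2 1 2 1 0 1 0 1 0 1 0 1 0 1 0 1 0]
  -> pairs=17 depth=6 groups=7 -> yes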